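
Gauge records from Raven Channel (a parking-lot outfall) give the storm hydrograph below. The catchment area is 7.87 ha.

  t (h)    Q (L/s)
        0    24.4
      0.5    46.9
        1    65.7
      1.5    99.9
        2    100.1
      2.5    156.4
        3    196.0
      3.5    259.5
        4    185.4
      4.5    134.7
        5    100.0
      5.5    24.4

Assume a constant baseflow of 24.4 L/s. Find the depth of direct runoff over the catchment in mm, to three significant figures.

d ≈ 25.2 mm

Direct runoff: 0.0, 22.5, 41.3, 75.5, 75.7, 132.0, 171.6, 235.1, 161.0, 110.3, 75.6, 0.0 L/s; ΣQ_DR = 1101 L/s.
V = ΣQ_DR · Δt = 1101 × 1800 s = 1.981 × 10^6 L.
Over A = 7.87 ha, depth = V / A = 25.2 mm.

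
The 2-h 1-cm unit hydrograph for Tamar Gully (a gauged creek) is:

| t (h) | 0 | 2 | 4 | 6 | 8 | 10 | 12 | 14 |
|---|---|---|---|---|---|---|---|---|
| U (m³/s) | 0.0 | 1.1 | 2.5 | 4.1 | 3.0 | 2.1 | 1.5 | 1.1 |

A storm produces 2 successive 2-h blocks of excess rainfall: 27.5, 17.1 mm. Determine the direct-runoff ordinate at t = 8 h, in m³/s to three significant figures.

Q ≈ 15.3 m³/s

By discrete convolution, Q_j = Σ (P_i / 10 mm) · U_{j−i}.
At t = 8 h (j=4): Q = (27.5/10)·3.0 + (17.1/10)·4.1 = 15.3 m³/s.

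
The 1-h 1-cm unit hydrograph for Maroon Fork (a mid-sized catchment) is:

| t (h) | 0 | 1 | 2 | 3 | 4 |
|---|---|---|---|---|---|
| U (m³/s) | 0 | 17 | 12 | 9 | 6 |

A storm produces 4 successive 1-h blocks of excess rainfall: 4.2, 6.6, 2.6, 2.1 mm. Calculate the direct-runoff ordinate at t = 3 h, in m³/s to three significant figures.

By discrete convolution, Q_j = Σ (P_i / 10 mm) · U_{j−i}.
At t = 3 h (j=3): Q = (4.2/10)·9 + (6.6/10)·12 + (2.6/10)·17 + (2.1/10)·0 = 16.1 m³/s.

Q ≈ 16.1 m³/s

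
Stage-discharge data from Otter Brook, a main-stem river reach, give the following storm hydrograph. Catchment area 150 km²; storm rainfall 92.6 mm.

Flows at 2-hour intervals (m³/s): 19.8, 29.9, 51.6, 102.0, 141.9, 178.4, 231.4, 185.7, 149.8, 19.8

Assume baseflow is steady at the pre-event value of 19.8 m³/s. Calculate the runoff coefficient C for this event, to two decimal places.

ΣQ_DR = 912.3 m³/s; V = ΣQ_DR·Δt = 6.569 × 10^6 m³.
Runoff depth d = V / A = 43.79 mm.
C = d / P = 43.79 / 92.6 = 0.47.

C ≈ 0.47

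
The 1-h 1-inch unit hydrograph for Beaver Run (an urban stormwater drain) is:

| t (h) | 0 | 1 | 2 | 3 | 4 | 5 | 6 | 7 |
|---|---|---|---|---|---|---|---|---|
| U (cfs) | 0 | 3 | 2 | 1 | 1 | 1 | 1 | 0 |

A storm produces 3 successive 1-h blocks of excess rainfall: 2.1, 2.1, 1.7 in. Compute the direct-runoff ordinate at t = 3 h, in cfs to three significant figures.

Q ≈ 11.4 cfs

By discrete convolution, Q_j = Σ (P_i / 1 in) · U_{j−i}.
At t = 3 h (j=3): Q = (2.1/1)·1 + (2.1/1)·2 + (1.7/1)·3 = 11.4 cfs.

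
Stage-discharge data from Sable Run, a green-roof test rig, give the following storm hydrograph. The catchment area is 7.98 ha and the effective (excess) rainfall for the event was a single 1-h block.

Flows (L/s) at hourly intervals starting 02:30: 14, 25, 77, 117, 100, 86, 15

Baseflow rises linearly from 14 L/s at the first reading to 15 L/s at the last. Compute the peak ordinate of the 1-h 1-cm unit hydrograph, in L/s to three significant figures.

Direct runoff: 0.00, 10.83, 62.67, 102.50, 85.33, 71.17, 0.00 L/s; ΣQ_DR = 332.5 L/s, peak = 102.50 L/s.
Runoff depth d = ΣQ_DR·Δt / A = 332.5 × 3600 / (7.98 ha) = 15.00 mm.
The 1-cm UH is the DRH scaled by (10 mm)/d, so U_p = 102.50 × 10/15.00 = 68.3 L/s.

U_p ≈ 68.3 L/s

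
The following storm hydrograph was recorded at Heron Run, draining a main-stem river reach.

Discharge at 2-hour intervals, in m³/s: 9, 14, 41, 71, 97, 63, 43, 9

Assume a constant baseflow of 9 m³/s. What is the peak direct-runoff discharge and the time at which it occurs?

Q_p = 88.0 m³/s at t = 8 h

Subtracting baseflow gives direct-runoff ordinates: 0.0, 5.0, 32.0, 62.0, 88.0, 54.0, 34.0, 0.0 m³/s.
The maximum is 88.0 m³/s, occurring at the reading for t = 8 h.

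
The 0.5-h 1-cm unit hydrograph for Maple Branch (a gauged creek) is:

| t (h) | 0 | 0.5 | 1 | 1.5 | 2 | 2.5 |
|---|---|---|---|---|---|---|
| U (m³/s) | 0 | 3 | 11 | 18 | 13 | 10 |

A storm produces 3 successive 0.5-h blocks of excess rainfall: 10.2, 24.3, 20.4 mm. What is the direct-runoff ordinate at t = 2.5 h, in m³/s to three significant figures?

Q ≈ 78.5 m³/s

By discrete convolution, Q_j = Σ (P_i / 10 mm) · U_{j−i}.
At t = 2.5 h (j=5): Q = (10.2/10)·10 + (24.3/10)·13 + (20.4/10)·18 = 78.5 m³/s.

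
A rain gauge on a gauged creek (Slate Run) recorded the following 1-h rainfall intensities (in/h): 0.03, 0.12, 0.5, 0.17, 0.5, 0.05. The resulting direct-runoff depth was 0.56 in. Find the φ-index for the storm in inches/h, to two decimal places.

Only the 2 blocks with intensity above φ contribute runoff: 0.5, 0.5 in/h.
Σ(I−φ)·Δt = d  ⇒  (0.5+0.5 − 2φ)·1 = 0.56
φ = (1.000 − 0.56/1) / 2 = 0.22 in/h.

φ ≈ 0.22 in/h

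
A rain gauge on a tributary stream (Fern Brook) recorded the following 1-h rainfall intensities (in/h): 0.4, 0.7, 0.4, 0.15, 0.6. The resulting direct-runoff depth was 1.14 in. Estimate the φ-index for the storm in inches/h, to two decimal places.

φ ≈ 0.24 in/h

Only the 4 blocks with intensity above φ contribute runoff: 0.4, 0.7, 0.4, 0.6 in/h.
Σ(I−φ)·Δt = d  ⇒  (0.4+0.7+0.4+0.6 − 4φ)·1 = 1.14
φ = (2.100 − 1.14/1) / 4 = 0.24 in/h.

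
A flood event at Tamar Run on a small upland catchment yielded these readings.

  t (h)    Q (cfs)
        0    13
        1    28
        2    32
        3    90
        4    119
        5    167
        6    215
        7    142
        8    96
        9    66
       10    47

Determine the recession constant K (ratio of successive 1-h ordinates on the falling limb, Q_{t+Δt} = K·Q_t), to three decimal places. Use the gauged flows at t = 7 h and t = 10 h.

Using the recession-limb readings at t = 7 h and t = 10 h: Q falls from 142 to 47 cfs over 3 intervals.
K = (Q₂/Q₁)^(1/3) = (47/142)^(1/3) = 0.692.

K ≈ 0.692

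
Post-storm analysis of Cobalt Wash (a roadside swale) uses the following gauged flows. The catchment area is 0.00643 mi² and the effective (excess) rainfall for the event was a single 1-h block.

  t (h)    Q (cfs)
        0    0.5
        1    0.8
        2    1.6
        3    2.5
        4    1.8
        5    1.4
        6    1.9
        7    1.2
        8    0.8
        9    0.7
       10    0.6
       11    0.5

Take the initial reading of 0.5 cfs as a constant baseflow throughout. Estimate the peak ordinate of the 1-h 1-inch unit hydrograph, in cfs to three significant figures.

U_p ≈ 1.00 cfs

Direct runoff: 0.0, 0.3, 1.1, 2.0, 1.3, 0.9, 1.4, 0.7, 0.3, 0.2, 0.1, 0.0 cfs; ΣQ_DR = 8.300 cfs, peak = 2.0 cfs.
Runoff depth d = ΣQ_DR·Δt / A = 8.300 × 3600 / (0.00643 mi²) = 2.000 in.
The 1-inch UH is the DRH scaled by (1 in)/d, so U_p = 2.0 × 1/2.000 = 1.00 cfs.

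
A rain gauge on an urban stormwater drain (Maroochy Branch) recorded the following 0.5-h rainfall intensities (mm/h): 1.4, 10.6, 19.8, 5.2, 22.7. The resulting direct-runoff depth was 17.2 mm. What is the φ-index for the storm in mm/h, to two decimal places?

Only the 3 blocks with intensity above φ contribute runoff: 10.6, 19.8, 22.7 mm/h.
Σ(I−φ)·Δt = d  ⇒  (10.6+19.8+22.7 − 3φ)·0.5 = 17.2
φ = (53.10 − 17.2/0.5) / 3 = 6.23 mm/h.

φ ≈ 6.23 mm/h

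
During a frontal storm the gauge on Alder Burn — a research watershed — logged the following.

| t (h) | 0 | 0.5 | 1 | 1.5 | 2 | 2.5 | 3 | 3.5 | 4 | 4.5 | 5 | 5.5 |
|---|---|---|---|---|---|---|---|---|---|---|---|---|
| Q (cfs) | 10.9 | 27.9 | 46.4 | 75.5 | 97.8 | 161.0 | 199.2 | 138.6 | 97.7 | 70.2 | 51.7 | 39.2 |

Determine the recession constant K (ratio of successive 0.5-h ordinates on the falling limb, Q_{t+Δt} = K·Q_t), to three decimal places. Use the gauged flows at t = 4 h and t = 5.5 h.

K ≈ 0.738

Using the recession-limb readings at t = 4 h and t = 5.5 h: Q falls from 97.7 to 39.2 cfs over 3 intervals.
K = (Q₂/Q₁)^(1/3) = (39.2/97.7)^(1/3) = 0.738.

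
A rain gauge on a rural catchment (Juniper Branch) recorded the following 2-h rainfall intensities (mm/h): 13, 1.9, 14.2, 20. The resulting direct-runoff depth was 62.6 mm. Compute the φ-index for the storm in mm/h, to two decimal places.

φ ≈ 5.30 mm/h

Only the 3 blocks with intensity above φ contribute runoff: 13, 14.2, 20 mm/h.
Σ(I−φ)·Δt = d  ⇒  (13+14.2+20 − 3φ)·2 = 62.6
φ = (47.20 − 62.6/2) / 3 = 5.30 mm/h.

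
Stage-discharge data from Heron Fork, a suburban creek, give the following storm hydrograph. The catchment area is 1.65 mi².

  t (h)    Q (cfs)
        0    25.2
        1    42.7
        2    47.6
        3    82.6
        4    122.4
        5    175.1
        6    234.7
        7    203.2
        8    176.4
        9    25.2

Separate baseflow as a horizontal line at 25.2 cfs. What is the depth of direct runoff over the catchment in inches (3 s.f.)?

Direct runoff: 0.0, 17.5, 22.4, 57.4, 97.2, 149.9, 209.5, 178.0, 151.2, 0.0 cfs; ΣQ_DR = 883.1 cfs.
V = ΣQ_DR · Δt = 883.1 × 3600 s = 3.179 × 10^6 ft³.
Over A = 1.65 mi², depth = V / A = 0.829 in.

d ≈ 0.829 in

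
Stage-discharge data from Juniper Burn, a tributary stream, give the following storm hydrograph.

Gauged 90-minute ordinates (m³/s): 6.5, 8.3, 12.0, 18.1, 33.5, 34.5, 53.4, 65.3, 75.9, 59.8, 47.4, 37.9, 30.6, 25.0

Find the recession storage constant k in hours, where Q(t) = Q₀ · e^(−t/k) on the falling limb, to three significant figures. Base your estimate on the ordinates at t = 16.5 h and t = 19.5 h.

On the falling limb, Q drops from 37.9 to 25.0 m³/s between t = 16.5 h and t = 19.5 h (Δt = 3 h).
k = −Δt / ln(Q₂/Q₁) = −3 / ln(25.0/37.9) = 7.21 h.

k ≈ 7.21 h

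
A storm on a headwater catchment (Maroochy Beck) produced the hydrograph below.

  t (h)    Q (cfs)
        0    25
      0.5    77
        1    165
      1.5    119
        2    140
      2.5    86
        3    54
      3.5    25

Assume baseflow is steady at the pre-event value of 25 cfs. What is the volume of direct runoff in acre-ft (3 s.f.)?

V ≈ 20.3 acre-ft

Direct-runoff ordinates (Q − Q_b): 0.0, 52.0, 140.0, 94.0, 115.0, 61.0, 29.0, 0.0 cfs.
ΣQ_DR = 491.0 cfs.
With Δt = 0.5 h = 1800 s, V = ΣQ_DR · Δt = 491.0 × 1800 = 8.84 × 10^5 ft³ = 20.3 acre-ft.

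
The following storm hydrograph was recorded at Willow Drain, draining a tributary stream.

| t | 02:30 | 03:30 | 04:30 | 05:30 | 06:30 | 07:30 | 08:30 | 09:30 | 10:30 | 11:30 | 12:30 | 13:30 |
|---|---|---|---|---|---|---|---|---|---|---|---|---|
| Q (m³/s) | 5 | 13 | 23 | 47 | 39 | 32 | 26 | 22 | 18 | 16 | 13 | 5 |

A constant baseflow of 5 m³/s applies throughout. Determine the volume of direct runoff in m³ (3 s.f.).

V ≈ 7.16 × 10^5 m³

Direct-runoff ordinates (Q − Q_b): 0.0, 8.0, 18.0, 42.0, 34.0, 27.0, 21.0, 17.0, 13.0, 11.0, 8.0, 0.0 m³/s.
ΣQ_DR = 199.0 m³/s.
With Δt = 1 h = 3600 s, V = ΣQ_DR · Δt = 199.0 × 3600 = 7.16 × 10^5 m³.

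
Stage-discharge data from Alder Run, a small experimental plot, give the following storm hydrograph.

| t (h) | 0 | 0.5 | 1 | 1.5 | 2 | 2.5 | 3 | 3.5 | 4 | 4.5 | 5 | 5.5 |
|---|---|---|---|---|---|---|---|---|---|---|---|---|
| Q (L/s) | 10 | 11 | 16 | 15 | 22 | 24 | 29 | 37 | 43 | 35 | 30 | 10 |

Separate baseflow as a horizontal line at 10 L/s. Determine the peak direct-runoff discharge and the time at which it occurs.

Q_p = 33.0 L/s at t = 4 h

Subtracting baseflow gives direct-runoff ordinates: 0.0, 1.0, 6.0, 5.0, 12.0, 14.0, 19.0, 27.0, 33.0, 25.0, 20.0, 0.0 L/s.
The maximum is 33.0 L/s, occurring at the reading for t = 4 h.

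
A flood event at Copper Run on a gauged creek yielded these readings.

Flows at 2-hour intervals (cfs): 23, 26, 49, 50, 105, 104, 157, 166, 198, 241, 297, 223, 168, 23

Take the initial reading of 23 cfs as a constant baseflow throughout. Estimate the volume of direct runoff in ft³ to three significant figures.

V ≈ 1.09 × 10^7 ft³

Direct-runoff ordinates (Q − Q_b): 0.0, 3.0, 26.0, 27.0, 82.0, 81.0, 134.0, 143.0, 175.0, 218.0, 274.0, 200.0, 145.0, 0.0 cfs.
ΣQ_DR = 1508 cfs.
With Δt = 2 h = 7200 s, V = ΣQ_DR · Δt = 1508 × 7200 = 1.09 × 10^7 ft³.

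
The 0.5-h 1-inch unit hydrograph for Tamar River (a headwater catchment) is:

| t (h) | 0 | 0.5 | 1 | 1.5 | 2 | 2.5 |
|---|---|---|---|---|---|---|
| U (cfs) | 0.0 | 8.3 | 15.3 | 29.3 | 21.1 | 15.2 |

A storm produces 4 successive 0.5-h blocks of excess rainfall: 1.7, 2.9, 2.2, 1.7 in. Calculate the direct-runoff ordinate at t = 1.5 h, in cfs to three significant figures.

Q ≈ 112 cfs

By discrete convolution, Q_j = Σ (P_i / 1 in) · U_{j−i}.
At t = 1.5 h (j=3): Q = (1.7/1)·29.3 + (2.9/1)·15.3 + (2.2/1)·8.3 + (1.7/1)·0.0 = 112 cfs.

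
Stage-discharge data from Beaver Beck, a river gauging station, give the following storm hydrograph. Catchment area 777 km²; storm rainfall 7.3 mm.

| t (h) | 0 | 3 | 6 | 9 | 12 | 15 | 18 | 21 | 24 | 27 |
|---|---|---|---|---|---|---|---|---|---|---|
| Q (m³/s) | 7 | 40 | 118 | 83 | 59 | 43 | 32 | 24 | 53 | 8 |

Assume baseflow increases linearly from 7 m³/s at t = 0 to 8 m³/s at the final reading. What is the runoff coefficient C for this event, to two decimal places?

ΣQ_DR = 392.0 m³/s; V = ΣQ_DR·Δt = 4.234 × 10^6 m³.
Runoff depth d = V / A = 5.449 mm.
C = d / P = 5.449 / 7.3 = 0.75.

C ≈ 0.75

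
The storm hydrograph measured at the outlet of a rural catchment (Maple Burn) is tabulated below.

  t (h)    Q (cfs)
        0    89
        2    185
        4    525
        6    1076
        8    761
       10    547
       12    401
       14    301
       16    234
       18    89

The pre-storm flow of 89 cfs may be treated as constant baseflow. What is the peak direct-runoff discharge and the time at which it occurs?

Q_p = 987.0 cfs at t = 6 h

Subtracting baseflow gives direct-runoff ordinates: 0.0, 96.0, 436.0, 987.0, 672.0, 458.0, 312.0, 212.0, 145.0, 0.0 cfs.
The maximum is 987.0 cfs, occurring at the reading for t = 6 h.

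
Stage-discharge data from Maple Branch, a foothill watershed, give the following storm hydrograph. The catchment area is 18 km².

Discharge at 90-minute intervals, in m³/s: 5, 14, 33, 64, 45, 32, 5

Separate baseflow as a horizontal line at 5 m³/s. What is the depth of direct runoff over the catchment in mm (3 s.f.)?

Direct runoff: 0.0, 9.0, 28.0, 59.0, 40.0, 27.0, 0.0 m³/s; ΣQ_DR = 163.0 m³/s.
V = ΣQ_DR · Δt = 163.0 × 5400 s = 8.802 × 10^5 m³.
Over A = 18 km², depth = V / A = 48.9 mm.

d ≈ 48.9 mm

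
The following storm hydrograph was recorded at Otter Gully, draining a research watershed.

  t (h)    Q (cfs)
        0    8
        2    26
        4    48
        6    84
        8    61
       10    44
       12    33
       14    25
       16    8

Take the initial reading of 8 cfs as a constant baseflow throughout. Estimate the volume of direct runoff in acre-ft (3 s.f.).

Direct-runoff ordinates (Q − Q_b): 0.0, 18.0, 40.0, 76.0, 53.0, 36.0, 25.0, 17.0, 0.0 cfs.
ΣQ_DR = 265.0 cfs.
With Δt = 2 h = 7200 s, V = ΣQ_DR · Δt = 265.0 × 7200 = 1.91 × 10^6 ft³ = 43.8 acre-ft.

V ≈ 43.8 acre-ft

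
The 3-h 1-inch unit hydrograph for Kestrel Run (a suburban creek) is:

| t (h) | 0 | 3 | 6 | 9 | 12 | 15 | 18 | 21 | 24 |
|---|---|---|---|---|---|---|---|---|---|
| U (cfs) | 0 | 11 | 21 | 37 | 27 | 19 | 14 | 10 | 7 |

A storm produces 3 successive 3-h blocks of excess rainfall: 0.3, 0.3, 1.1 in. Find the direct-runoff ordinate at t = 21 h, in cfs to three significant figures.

By discrete convolution, Q_j = Σ (P_i / 1 in) · U_{j−i}.
At t = 21 h (j=7): Q = (0.3/1)·10 + (0.3/1)·14 + (1.1/1)·19 = 28.1 cfs.

Q ≈ 28.1 cfs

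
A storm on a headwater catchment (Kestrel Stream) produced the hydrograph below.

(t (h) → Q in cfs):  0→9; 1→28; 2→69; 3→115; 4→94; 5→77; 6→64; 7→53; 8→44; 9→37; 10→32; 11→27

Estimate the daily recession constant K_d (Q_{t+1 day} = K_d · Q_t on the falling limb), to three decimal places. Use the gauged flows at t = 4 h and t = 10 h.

Between t = 4 h and t = 10 h the flow falls from 94 to 32 cfs over 6×1 h = 6 h.
Per-interval ratio K = (32/94)^(1/6) = 0.8356; K_d = K^(24/1) = 0.013.

K_d ≈ 0.013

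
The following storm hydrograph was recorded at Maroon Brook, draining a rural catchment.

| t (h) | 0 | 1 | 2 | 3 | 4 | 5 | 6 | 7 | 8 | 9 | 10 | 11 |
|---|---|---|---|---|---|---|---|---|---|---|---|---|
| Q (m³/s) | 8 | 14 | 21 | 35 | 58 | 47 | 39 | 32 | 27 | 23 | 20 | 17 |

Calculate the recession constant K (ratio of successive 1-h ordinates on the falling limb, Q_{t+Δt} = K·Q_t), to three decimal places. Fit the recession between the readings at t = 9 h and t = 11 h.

K ≈ 0.860

Using the recession-limb readings at t = 9 h and t = 11 h: Q falls from 23 to 17 m³/s over 2 intervals.
K = (Q₂/Q₁)^(1/2) = (17/23)^(1/2) = 0.860.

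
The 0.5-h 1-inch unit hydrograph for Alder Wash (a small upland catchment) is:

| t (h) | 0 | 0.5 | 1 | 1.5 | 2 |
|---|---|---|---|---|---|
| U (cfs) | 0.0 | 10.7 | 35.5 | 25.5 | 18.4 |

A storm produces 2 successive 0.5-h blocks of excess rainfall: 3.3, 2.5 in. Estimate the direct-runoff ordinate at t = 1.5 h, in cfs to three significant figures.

Q ≈ 173 cfs

By discrete convolution, Q_j = Σ (P_i / 1 in) · U_{j−i}.
At t = 1.5 h (j=3): Q = (3.3/1)·25.5 + (2.5/1)·35.5 = 173 cfs.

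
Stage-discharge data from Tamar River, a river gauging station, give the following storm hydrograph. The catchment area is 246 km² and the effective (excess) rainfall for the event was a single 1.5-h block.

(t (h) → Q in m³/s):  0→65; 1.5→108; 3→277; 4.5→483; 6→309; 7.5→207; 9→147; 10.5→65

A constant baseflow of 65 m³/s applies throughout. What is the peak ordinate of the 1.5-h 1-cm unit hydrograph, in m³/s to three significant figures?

Direct runoff: 0.0, 43.0, 212.0, 418.0, 244.0, 142.0, 82.0, 0.0 m³/s; ΣQ_DR = 1141 m³/s, peak = 418.0 m³/s.
Runoff depth d = ΣQ_DR·Δt / A = 1141 × 5400 / (246 km²) = 25.05 mm.
The 1-cm UH is the DRH scaled by (10 mm)/d, so U_p = 418.0 × 10/25.05 = 167 m³/s.

U_p ≈ 167 m³/s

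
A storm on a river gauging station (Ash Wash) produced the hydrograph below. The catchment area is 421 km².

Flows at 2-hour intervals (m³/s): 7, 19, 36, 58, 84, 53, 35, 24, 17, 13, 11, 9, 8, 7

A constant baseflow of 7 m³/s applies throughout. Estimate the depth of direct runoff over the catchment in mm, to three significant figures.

d ≈ 4.84 mm

Direct runoff: 0.0, 12.0, 29.0, 51.0, 77.0, 46.0, 28.0, 17.0, 10.0, 6.0, 4.0, 2.0, 1.0, 0.0 m³/s; ΣQ_DR = 283.0 m³/s.
V = ΣQ_DR · Δt = 283.0 × 7200 s = 2.038 × 10^6 m³.
Over A = 421 km², depth = V / A = 4.84 mm.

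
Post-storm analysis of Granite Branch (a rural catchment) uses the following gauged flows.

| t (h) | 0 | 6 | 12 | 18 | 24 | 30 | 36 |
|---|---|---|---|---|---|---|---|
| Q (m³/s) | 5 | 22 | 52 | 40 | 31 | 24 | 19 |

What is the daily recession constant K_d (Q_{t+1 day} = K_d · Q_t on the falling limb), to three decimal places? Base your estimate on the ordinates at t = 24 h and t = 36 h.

K_d ≈ 0.376

Between t = 24 h and t = 36 h the flow falls from 31 to 19 m³/s over 2×6 h = 12 h.
Per-interval ratio K = (19/31)^(1/2) = 0.7829; K_d = K^(24/6) = 0.376.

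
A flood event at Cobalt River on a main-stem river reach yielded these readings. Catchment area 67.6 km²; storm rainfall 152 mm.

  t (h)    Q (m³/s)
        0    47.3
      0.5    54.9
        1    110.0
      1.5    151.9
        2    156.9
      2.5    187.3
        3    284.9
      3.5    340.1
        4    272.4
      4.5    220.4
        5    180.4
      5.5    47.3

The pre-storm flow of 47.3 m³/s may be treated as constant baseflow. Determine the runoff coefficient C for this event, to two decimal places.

ΣQ_DR = 1486 m³/s; V = ΣQ_DR·Δt = 2.675 × 10^6 m³.
Runoff depth d = V / A = 39.57 mm.
C = d / P = 39.57 / 152 = 0.26.

C ≈ 0.26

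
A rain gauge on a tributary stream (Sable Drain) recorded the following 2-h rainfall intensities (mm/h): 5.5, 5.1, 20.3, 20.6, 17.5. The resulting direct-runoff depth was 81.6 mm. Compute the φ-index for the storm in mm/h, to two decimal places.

Only the 3 blocks with intensity above φ contribute runoff: 20.3, 20.6, 17.5 mm/h.
Σ(I−φ)·Δt = d  ⇒  (20.3+20.6+17.5 − 3φ)·2 = 81.6
φ = (58.40 − 81.6/2) / 3 = 5.87 mm/h.

φ ≈ 5.87 mm/h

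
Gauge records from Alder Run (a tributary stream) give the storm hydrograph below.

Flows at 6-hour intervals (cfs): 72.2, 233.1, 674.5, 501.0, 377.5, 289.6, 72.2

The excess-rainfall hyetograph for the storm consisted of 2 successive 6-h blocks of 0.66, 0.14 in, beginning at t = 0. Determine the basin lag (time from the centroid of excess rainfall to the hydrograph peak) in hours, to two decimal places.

Centroid of excess rainfall: t_c = Σ P_i·t̄_i / ΣP_i = 4.0500 h (block centres at 3, 9 h).
Hydrograph peak occurs at t = 12 h, so basin lag t_L = 12 − 4.0500 = 7.95 h.

t_L ≈ 7.95 h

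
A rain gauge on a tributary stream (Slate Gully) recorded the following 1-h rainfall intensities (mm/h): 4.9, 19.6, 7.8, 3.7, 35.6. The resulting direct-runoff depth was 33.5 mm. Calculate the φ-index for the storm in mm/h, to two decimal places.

Only the 2 blocks with intensity above φ contribute runoff: 19.6, 35.6 mm/h.
Σ(I−φ)·Δt = d  ⇒  (19.6+35.6 − 2φ)·1 = 33.5
φ = (55.20 − 33.5/1) / 2 = 10.85 mm/h.

φ ≈ 10.85 mm/h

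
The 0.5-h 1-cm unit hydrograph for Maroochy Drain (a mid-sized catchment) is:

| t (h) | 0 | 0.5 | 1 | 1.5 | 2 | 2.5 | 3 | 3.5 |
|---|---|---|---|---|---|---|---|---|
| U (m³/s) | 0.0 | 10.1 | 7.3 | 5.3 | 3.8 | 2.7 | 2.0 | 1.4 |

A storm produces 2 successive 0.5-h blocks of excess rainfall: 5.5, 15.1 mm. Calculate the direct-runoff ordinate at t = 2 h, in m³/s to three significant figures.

By discrete convolution, Q_j = Σ (P_i / 10 mm) · U_{j−i}.
At t = 2 h (j=4): Q = (5.5/10)·3.8 + (15.1/10)·5.3 = 10.1 m³/s.

Q ≈ 10.1 m³/s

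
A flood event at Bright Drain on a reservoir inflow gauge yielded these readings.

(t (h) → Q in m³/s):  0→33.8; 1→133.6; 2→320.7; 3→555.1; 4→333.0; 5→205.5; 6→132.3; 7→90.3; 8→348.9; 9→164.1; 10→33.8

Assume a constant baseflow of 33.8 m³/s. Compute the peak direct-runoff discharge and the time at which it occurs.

Q_p = 521.3 m³/s at t = 3 h

Subtracting baseflow gives direct-runoff ordinates: 0.0, 99.8, 286.9, 521.3, 299.2, 171.7, 98.5, 56.5, 315.1, 130.3, 0.0 m³/s.
The maximum is 521.3 m³/s, occurring at the reading for t = 3 h.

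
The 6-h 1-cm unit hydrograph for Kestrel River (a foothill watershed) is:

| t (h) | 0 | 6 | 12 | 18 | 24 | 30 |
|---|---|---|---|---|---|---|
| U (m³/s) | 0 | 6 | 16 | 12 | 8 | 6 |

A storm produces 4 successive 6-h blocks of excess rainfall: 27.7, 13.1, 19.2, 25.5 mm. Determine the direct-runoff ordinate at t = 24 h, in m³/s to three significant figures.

Q ≈ 83.9 m³/s

By discrete convolution, Q_j = Σ (P_i / 10 mm) · U_{j−i}.
At t = 24 h (j=4): Q = (27.7/10)·8 + (13.1/10)·12 + (19.2/10)·16 + (25.5/10)·6 = 83.9 m³/s.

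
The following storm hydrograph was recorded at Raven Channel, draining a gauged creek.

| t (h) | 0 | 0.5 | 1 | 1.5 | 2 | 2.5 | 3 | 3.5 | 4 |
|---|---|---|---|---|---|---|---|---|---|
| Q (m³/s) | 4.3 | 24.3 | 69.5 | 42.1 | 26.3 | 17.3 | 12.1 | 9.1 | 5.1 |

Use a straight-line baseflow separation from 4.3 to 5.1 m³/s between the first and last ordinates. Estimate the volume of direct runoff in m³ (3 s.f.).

V ≈ 3.02 × 10^5 m³

Direct-runoff ordinates (Q − Q_b): 0.00, 19.90, 65.00, 37.50, 21.60, 12.50, 7.20, 4.10, 0.00 m³/s.
ΣQ_DR = 167.8 m³/s.
With Δt = 0.5 h = 1800 s, V = ΣQ_DR · Δt = 167.8 × 1800 = 3.02 × 10^5 m³.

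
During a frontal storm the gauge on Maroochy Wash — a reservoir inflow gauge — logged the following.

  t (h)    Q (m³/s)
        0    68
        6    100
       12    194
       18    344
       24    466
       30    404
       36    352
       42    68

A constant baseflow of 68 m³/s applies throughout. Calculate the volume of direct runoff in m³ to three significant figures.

Direct-runoff ordinates (Q − Q_b): 0.0, 32.0, 126.0, 276.0, 398.0, 336.0, 284.0, 0.0 m³/s.
ΣQ_DR = 1452 m³/s.
With Δt = 6 h = 21600 s, V = ΣQ_DR · Δt = 1452 × 21600 = 3.14 × 10^7 m³.

V ≈ 3.14 × 10^7 m³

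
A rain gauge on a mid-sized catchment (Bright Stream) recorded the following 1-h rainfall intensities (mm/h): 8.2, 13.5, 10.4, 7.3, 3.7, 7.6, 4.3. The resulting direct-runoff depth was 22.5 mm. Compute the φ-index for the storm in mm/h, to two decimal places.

Only the 5 blocks with intensity above φ contribute runoff: 8.2, 13.5, 10.4, 7.3, 7.6 mm/h.
Σ(I−φ)·Δt = d  ⇒  (8.2+13.5+10.4+7.3+7.6 − 5φ)·1 = 22.5
φ = (47.00 − 22.5/1) / 5 = 4.90 mm/h.

φ ≈ 4.90 mm/h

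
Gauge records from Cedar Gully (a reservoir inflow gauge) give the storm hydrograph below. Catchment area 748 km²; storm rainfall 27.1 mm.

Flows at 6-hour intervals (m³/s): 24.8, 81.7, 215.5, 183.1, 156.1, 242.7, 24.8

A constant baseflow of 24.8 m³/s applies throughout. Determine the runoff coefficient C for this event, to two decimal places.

C ≈ 0.80

ΣQ_DR = 755.1 m³/s; V = ΣQ_DR·Δt = 1.631 × 10^7 m³.
Runoff depth d = V / A = 21.81 mm.
C = d / P = 21.81 / 27.1 = 0.80.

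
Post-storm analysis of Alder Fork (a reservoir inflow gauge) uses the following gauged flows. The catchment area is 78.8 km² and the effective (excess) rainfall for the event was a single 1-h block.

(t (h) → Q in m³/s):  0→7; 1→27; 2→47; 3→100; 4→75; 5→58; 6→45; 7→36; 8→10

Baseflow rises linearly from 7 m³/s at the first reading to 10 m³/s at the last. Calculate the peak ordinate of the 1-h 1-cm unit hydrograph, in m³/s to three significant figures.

U_p ≈ 61.2 m³/s

Direct runoff: 0.00, 19.62, 39.25, 91.88, 66.50, 49.12, 35.75, 26.38, 0.00 m³/s; ΣQ_DR = 328.5 m³/s, peak = 91.88 m³/s.
Runoff depth d = ΣQ_DR·Δt / A = 328.5 × 3600 / (78.8 km²) = 15.01 mm.
The 1-cm UH is the DRH scaled by (10 mm)/d, so U_p = 91.88 × 10/15.01 = 61.2 m³/s.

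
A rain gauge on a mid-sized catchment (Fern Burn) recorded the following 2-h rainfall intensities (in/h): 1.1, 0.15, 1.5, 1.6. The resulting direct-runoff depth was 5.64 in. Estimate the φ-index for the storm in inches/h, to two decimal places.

Only the 3 blocks with intensity above φ contribute runoff: 1.1, 1.5, 1.6 in/h.
Σ(I−φ)·Δt = d  ⇒  (1.1+1.5+1.6 − 3φ)·2 = 5.64
φ = (4.200 − 5.64/2) / 3 = 0.46 in/h.

φ ≈ 0.46 in/h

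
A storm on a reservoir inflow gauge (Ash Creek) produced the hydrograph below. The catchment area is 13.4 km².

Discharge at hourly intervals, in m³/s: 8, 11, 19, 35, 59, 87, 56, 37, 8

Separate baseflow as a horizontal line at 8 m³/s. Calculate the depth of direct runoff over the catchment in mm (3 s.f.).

Direct runoff: 0.0, 3.0, 11.0, 27.0, 51.0, 79.0, 48.0, 29.0, 0.0 m³/s; ΣQ_DR = 248.0 m³/s.
V = ΣQ_DR · Δt = 248.0 × 3600 s = 8.928 × 10^5 m³.
Over A = 13.4 km², depth = V / A = 66.6 mm.

d ≈ 66.6 mm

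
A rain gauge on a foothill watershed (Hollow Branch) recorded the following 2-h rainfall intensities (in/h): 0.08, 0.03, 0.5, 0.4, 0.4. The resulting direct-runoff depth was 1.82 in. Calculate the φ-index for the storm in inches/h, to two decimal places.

φ ≈ 0.13 in/h

Only the 3 blocks with intensity above φ contribute runoff: 0.5, 0.4, 0.4 in/h.
Σ(I−φ)·Δt = d  ⇒  (0.5+0.4+0.4 − 3φ)·2 = 1.82
φ = (1.300 − 1.82/2) / 3 = 0.13 in/h.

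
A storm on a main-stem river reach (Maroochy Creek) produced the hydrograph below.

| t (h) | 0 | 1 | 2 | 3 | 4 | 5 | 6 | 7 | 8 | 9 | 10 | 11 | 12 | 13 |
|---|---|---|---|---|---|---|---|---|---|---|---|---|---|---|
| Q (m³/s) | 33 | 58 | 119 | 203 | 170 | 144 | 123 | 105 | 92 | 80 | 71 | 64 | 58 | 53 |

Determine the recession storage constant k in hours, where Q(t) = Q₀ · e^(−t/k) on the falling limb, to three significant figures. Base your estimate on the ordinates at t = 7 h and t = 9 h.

On the falling limb, Q drops from 105 to 80 m³/s between t = 7 h and t = 9 h (Δt = 2 h).
k = −Δt / ln(Q₂/Q₁) = −2 / ln(80/105) = 7.35 h.

k ≈ 7.35 h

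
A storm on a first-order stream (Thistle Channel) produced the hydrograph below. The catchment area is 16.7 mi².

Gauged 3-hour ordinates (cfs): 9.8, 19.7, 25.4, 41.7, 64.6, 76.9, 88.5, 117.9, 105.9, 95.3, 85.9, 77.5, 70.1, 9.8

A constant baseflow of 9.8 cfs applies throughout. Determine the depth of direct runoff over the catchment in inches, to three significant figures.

d ≈ 0.209 in

Direct runoff: 0.0, 9.9, 15.6, 31.9, 54.8, 67.1, 78.7, 108.1, 96.1, 85.5, 76.1, 67.7, 60.3, 0.0 cfs; ΣQ_DR = 751.8 cfs.
V = ΣQ_DR · Δt = 751.8 × 10800 s = 8.119 × 10^6 ft³.
Over A = 16.7 mi², depth = V / A = 0.209 in.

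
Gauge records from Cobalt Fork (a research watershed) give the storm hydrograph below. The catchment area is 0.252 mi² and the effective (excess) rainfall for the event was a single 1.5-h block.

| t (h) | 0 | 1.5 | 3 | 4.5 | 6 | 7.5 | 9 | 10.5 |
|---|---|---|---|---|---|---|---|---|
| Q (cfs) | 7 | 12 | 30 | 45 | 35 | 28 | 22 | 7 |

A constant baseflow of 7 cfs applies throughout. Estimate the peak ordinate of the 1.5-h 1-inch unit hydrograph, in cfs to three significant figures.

U_p ≈ 31.7 cfs

Direct runoff: 0.0, 5.0, 23.0, 38.0, 28.0, 21.0, 15.0, 0.0 cfs; ΣQ_DR = 130.0 cfs, peak = 38.0 cfs.
Runoff depth d = ΣQ_DR·Δt / A = 130.0 × 5400 / (0.252 mi²) = 1.199 in.
The 1-inch UH is the DRH scaled by (1 in)/d, so U_p = 38.0 × 1/1.199 = 31.7 cfs.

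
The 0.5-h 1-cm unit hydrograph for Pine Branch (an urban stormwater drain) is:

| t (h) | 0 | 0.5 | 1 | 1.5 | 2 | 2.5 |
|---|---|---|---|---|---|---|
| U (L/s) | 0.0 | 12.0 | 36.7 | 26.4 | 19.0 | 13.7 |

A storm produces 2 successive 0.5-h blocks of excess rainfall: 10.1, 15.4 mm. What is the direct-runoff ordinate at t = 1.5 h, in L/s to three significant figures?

By discrete convolution, Q_j = Σ (P_i / 10 mm) · U_{j−i}.
At t = 1.5 h (j=3): Q = (10.1/10)·26.4 + (15.4/10)·36.7 = 83.2 L/s.

Q ≈ 83.2 L/s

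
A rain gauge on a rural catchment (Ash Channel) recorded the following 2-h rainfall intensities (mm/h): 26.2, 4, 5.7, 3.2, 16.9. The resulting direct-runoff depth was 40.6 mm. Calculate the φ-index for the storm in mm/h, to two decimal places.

φ ≈ 11.40 mm/h

Only the 2 blocks with intensity above φ contribute runoff: 26.2, 16.9 mm/h.
Σ(I−φ)·Δt = d  ⇒  (26.2+16.9 − 2φ)·2 = 40.6
φ = (43.10 − 40.6/2) / 2 = 11.40 mm/h.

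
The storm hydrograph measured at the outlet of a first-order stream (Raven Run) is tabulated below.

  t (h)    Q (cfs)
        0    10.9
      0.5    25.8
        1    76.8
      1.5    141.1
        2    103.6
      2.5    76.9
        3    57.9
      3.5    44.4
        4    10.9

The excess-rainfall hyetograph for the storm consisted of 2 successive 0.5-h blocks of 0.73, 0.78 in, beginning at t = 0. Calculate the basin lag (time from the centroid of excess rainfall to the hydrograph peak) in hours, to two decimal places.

t_L ≈ 0.99 h

Centroid of excess rainfall: t_c = Σ P_i·t̄_i / ΣP_i = 0.5083 h (block centres at 0.25, 0.75 h).
Hydrograph peak occurs at t = 1.5 h, so basin lag t_L = 1.5 − 0.5083 = 0.99 h.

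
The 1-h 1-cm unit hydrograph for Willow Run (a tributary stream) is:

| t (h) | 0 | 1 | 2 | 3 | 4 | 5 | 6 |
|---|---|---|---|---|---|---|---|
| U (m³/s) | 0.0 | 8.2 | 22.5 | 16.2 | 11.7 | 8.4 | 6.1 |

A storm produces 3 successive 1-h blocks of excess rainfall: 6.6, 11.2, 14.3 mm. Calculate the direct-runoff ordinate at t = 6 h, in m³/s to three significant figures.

By discrete convolution, Q_j = Σ (P_i / 10 mm) · U_{j−i}.
At t = 6 h (j=6): Q = (6.6/10)·6.1 + (11.2/10)·8.4 + (14.3/10)·11.7 = 30.2 m³/s.

Q ≈ 30.2 m³/s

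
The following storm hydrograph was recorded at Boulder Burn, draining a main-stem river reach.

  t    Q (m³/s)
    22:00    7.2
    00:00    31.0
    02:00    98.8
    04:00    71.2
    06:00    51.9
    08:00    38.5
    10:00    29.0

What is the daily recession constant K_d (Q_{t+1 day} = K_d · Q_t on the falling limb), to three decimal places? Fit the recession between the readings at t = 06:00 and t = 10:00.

K_d ≈ 0.030

Between t = 06:00 and t = 10:00 the flow falls from 51.9 to 29.0 m³/s over 2×2 h = 4 h.
Per-interval ratio K = (29.0/51.9)^(1/2) = 0.7475; K_d = K^(24/2) = 0.030.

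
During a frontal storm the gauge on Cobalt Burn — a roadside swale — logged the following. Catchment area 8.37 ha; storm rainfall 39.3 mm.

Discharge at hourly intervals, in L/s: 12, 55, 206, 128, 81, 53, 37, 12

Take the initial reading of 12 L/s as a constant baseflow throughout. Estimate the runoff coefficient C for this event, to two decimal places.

C ≈ 0.53

ΣQ_DR = 488.0 L/s; V = ΣQ_DR·Δt = 1.757 × 10^6 L.
Runoff depth d = V / A = 20.99 mm.
C = d / P = 20.99 / 39.3 = 0.53.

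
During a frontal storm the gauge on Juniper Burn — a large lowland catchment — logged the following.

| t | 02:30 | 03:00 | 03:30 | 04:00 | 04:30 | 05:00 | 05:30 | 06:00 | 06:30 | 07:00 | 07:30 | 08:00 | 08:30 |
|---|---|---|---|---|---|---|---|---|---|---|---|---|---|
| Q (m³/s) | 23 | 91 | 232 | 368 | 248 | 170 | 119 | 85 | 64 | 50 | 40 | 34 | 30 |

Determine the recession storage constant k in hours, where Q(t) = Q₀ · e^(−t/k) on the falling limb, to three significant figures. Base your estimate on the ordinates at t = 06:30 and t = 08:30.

On the falling limb, Q drops from 64 to 30 m³/s between t = 06:30 and t = 08:30 (Δt = 2 h).
k = −Δt / ln(Q₂/Q₁) = −2 / ln(30/64) = 2.64 h.

k ≈ 2.64 h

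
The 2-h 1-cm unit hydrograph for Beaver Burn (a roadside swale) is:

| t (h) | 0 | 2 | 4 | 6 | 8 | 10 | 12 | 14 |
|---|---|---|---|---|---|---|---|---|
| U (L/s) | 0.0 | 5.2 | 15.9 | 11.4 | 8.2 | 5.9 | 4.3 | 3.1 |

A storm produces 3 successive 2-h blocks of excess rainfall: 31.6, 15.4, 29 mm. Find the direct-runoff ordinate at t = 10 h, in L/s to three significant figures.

Q ≈ 64.3 L/s

By discrete convolution, Q_j = Σ (P_i / 10 mm) · U_{j−i}.
At t = 10 h (j=5): Q = (31.6/10)·5.9 + (15.4/10)·8.2 + (29/10)·11.4 = 64.3 L/s.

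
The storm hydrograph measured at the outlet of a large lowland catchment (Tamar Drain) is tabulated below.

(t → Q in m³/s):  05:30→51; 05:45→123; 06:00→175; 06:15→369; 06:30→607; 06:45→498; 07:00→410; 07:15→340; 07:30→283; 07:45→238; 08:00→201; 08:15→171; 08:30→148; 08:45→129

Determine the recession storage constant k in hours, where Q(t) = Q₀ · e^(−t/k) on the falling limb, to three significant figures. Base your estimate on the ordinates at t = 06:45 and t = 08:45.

k ≈ 1.48 h

On the falling limb, Q drops from 498 to 129 m³/s between t = 06:45 and t = 08:45 (Δt = 2 h).
k = −Δt / ln(Q₂/Q₁) = −2 / ln(129/498) = 1.48 h.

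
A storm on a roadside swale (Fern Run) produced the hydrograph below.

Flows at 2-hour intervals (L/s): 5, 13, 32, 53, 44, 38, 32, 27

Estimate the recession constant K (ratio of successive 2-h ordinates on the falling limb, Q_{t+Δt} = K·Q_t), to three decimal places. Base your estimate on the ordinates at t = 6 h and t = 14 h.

K ≈ 0.845

Using the recession-limb readings at t = 6 h and t = 14 h: Q falls from 53 to 27 L/s over 4 intervals.
K = (Q₂/Q₁)^(1/4) = (27/53)^(1/4) = 0.845.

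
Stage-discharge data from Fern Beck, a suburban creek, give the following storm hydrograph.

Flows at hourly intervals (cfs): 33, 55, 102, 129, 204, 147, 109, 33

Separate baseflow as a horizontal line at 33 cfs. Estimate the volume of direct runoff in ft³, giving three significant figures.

Direct-runoff ordinates (Q − Q_b): 0.0, 22.0, 69.0, 96.0, 171.0, 114.0, 76.0, 0.0 cfs.
ΣQ_DR = 548.0 cfs.
With Δt = 1 h = 3600 s, V = ΣQ_DR · Δt = 548.0 × 3600 = 1.97 × 10^6 ft³.

V ≈ 1.97 × 10^6 ft³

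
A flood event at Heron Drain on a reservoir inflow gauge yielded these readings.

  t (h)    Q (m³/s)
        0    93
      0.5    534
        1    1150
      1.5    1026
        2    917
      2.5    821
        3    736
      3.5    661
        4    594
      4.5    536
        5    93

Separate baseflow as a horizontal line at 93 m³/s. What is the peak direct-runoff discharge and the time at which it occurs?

Subtracting baseflow gives direct-runoff ordinates: 0.0, 441.0, 1057.0, 933.0, 824.0, 728.0, 643.0, 568.0, 501.0, 443.0, 0.0 m³/s.
The maximum is 1057.0 m³/s, occurring at the reading for t = 1 h.

Q_p = 1057.0 m³/s at t = 1 h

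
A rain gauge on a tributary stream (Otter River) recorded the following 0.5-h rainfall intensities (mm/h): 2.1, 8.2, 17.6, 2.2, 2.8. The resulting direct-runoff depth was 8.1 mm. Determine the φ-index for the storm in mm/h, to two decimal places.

φ ≈ 4.80 mm/h

Only the 2 blocks with intensity above φ contribute runoff: 8.2, 17.6 mm/h.
Σ(I−φ)·Δt = d  ⇒  (8.2+17.6 − 2φ)·0.5 = 8.1
φ = (25.80 − 8.1/0.5) / 2 = 4.80 mm/h.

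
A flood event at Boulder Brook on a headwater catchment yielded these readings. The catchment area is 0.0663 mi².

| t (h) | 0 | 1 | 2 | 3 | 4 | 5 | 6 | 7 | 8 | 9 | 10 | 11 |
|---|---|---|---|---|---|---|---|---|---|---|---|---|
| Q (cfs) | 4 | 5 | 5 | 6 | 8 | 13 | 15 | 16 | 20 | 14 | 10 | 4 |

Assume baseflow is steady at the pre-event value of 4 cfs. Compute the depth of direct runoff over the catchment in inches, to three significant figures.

Direct runoff: 0.0, 1.0, 1.0, 2.0, 4.0, 9.0, 11.0, 12.0, 16.0, 10.0, 6.0, 0.0 cfs; ΣQ_DR = 72.00 cfs.
V = ΣQ_DR · Δt = 72.00 × 3600 s = 2.592 × 10^5 ft³.
Over A = 0.0663 mi², depth = V / A = 1.68 in.

d ≈ 1.68 in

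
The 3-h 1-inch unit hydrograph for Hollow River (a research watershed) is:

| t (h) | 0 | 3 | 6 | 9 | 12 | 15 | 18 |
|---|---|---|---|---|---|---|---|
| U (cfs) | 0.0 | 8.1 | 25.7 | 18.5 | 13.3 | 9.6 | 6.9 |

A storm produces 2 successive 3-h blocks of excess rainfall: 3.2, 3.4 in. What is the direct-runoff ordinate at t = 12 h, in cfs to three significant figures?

By discrete convolution, Q_j = Σ (P_i / 1 in) · U_{j−i}.
At t = 12 h (j=4): Q = (3.2/1)·13.3 + (3.4/1)·18.5 = 105 cfs.

Q ≈ 105 cfs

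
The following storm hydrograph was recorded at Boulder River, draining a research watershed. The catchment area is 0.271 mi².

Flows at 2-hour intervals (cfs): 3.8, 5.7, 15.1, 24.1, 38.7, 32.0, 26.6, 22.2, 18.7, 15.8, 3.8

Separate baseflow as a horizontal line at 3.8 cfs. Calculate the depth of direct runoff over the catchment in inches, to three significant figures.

Direct runoff: 0.0, 1.9, 11.3, 20.3, 34.9, 28.2, 22.8, 18.4, 14.9, 12.0, 0.0 cfs; ΣQ_DR = 164.7 cfs.
V = ΣQ_DR · Δt = 164.7 × 7200 s = 1.186 × 10^6 ft³.
Over A = 0.271 mi², depth = V / A = 1.88 in.

d ≈ 1.88 in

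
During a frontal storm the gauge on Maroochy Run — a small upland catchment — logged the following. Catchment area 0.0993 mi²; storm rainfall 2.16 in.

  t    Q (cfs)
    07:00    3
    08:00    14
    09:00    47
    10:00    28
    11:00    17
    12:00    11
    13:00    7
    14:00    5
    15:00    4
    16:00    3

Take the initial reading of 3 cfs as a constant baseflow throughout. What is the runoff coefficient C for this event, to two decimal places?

ΣQ_DR = 109.0 cfs; V = ΣQ_DR·Δt = 3.924 × 10^5 ft³.
Runoff depth d = V / A = 1.701 in.
C = d / P = 1.701 / 2.16 = 0.79.

C ≈ 0.79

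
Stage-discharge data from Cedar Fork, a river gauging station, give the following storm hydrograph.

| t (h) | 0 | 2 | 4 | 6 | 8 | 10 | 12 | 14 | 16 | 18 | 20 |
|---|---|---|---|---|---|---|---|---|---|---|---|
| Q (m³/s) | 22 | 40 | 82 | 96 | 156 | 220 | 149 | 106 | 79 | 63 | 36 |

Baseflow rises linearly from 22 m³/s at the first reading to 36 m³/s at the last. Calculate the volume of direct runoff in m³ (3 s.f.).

Direct-runoff ordinates (Q − Q_b): 0.00, 16.60, 57.20, 69.80, 128.40, 191.00, 118.60, 74.20, 45.80, 28.40, 0.00 m³/s.
ΣQ_DR = 730.0 m³/s.
With Δt = 2 h = 7200 s, V = ΣQ_DR · Δt = 730.0 × 7200 = 5.26 × 10^6 m³.

V ≈ 5.26 × 10^6 m³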